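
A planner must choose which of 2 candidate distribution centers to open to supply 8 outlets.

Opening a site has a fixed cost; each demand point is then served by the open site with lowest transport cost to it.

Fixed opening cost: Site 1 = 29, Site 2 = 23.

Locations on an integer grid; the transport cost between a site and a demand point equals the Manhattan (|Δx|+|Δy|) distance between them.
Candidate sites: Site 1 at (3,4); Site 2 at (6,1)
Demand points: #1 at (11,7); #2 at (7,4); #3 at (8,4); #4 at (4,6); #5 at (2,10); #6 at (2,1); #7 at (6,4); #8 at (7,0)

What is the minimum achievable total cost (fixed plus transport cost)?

72

Open {Site 2}: assign each demand point to its cheapest open site.
  #1→Site 2 11, #2→Site 2 4, #3→Site 2 5, #4→Site 2 7, #5→Site 2 13, #6→Site 2 4, #7→Site 2 3, #8→Site 2 2
  transport cost 49, fixed 23 → total 72.
Compare {Site 1}: transport cost 45 + fixed 29 = 74.
Compare {Site 1, Site 2}: transport cost 39 + fixed 52 = 91.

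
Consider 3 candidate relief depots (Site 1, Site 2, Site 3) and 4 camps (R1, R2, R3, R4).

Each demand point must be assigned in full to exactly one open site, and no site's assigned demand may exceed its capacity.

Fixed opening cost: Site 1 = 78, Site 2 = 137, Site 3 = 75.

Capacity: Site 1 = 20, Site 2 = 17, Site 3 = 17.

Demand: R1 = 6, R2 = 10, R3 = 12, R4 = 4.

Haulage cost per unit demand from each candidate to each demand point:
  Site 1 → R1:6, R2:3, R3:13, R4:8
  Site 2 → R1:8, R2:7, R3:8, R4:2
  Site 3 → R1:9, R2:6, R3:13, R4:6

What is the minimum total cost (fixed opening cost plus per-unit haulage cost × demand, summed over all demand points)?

385

Open {Site 1, Site 2}; cheapest assignment that respects the capacities:
  Site 1 (cap 20, load 16): R1, R2 — cost 6×6 + 10×3 = 66
  Site 2 (cap 17, load 16): R3, R4 — cost 12×8 + 4×2 = 104
  Shipping 170, fixed 215 → total 385.
  Any other capacity-feasible assignment to {Site 1, Site 2} ships for at least 170.
Compare {Site 1, Site 3}: its best feasible assignment gives total 399.
Compare {Site 2, Site 3}: its best feasible assignment gives total 430.
Every other set of open sites that can feasibly serve all demand totals ≥ 399 even under its best assignment. Minimum: 385.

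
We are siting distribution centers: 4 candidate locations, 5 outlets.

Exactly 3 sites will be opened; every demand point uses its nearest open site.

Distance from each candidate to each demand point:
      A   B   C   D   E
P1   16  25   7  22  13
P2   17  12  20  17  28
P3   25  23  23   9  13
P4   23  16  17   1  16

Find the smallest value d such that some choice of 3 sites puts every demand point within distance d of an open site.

16

Open {P1, P2, P3}.
  Farthest demand point is A at distance 16 (to P1); all others are ≤ 16.
With {P1, P2, P4} the worst case is 16.
With {P1, P3, P4} the worst case is 16.
No size-3 selection achieves below 16.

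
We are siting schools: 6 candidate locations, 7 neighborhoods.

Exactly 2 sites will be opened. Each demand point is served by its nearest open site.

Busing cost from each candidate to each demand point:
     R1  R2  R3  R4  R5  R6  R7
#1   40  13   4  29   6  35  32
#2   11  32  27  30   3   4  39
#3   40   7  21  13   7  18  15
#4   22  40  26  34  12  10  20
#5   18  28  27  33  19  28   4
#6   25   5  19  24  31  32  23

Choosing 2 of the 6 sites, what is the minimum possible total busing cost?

74

Open {#2, #3}.
  R1→#2 11, R2→#3 7, R3→#3 21, R4→#3 13, R5→#2 3, R6→#2 4, R7→#3 15  ⇒ total 74.
Compare {#3, #5}: total 88.
Compare {#2, #6}: total 89.
No size-2 selection does better; minimum is 74.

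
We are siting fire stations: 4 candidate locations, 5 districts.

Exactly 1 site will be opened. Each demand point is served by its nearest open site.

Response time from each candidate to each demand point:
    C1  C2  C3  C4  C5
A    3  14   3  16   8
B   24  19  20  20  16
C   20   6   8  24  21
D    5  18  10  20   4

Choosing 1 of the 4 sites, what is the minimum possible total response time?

44

Open {A}.
  C1→A 3, C2→A 14, C3→A 3, C4→A 16, C5→A 8  ⇒ total 44.
Compare {D}: total 57.
Compare {C}: total 79.
No size-1 selection does better; minimum is 44.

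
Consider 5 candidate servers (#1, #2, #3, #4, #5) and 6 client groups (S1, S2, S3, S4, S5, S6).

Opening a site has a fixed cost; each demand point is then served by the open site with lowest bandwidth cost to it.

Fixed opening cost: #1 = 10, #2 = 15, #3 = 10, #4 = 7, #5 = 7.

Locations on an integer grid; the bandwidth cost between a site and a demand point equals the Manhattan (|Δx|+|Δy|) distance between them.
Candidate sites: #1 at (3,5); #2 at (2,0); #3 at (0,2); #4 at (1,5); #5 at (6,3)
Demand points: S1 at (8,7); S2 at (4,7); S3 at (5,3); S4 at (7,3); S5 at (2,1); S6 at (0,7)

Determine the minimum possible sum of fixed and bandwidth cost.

35

Open {#4, #5}: assign each demand point to its cheapest open site.
  S1→#5 6, S2→#4 5, S3→#5 1, S4→#5 1, S5→#4 5, S6→#4 3
  bandwidth cost 21, fixed 14 → total 35.
Compare {#5}: bandwidth cost 30 + fixed 7 = 37.
Compare {#1, #5}: bandwidth cost 21 + fixed 17 = 38.
Compare {#3, #5}: bandwidth cost 22 + fixed 17 = 39.
All other subsets cost ≥ 37. Minimum total cost: 35.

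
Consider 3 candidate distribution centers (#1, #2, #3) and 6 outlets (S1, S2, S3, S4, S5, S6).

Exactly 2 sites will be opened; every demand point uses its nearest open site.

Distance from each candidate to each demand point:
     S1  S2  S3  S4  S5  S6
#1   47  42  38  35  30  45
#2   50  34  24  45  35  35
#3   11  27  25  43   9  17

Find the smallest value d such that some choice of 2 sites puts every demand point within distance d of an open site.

35

Open {#1, #3}.
  Farthest demand point is S4 at distance 35 (to #1); all others are ≤ 35.
With {#2, #3} the worst case is 43.
With {#1, #2} the worst case is 47.
No size-2 selection achieves below 35.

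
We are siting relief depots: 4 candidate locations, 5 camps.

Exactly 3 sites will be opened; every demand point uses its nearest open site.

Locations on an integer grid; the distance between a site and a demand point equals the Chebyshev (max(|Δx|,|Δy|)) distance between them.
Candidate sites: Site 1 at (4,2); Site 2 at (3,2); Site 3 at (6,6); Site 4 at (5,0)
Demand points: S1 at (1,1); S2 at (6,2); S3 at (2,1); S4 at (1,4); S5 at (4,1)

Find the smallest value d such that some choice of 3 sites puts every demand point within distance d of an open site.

2

Open {Site 1, Site 2, Site 3}.
  Farthest demand point is S1 at distance 2 (to Site 2); all others are ≤ 2.
With {Site 1, Site 2, Site 4} the worst case is 2.
With {Site 2, Site 3, Site 4} the worst case is 2.
No size-3 selection achieves below 2.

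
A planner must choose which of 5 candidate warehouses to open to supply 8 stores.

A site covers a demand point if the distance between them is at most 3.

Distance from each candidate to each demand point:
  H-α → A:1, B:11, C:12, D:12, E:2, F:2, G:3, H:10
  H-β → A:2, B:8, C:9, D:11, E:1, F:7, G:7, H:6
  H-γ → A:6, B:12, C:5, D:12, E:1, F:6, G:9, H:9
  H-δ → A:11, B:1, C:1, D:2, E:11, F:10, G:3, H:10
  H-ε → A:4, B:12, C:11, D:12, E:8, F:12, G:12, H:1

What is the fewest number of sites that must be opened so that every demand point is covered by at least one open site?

Coverage sets (demand points within 3 of each site):
  H-α: {A, E, F, G}
  H-β: {A, E}
  H-γ: {E}
  H-δ: {B, C, D, G}
  H-ε: {H}
No 2 sites suffice: every size-2 union leaves at least one demand point uncovered.
But {H-α, H-δ, H-ε} covers everything, so the minimum is 3.

3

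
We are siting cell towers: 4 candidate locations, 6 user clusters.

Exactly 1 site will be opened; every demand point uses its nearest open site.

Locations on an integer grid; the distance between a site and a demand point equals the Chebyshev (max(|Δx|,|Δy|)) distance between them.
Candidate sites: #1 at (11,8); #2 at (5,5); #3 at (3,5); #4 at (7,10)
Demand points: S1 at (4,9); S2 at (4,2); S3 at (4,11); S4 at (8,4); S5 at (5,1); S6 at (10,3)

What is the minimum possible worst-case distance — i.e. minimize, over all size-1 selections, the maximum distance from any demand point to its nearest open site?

Open {#2}.
  Farthest demand point is S3 at distance 6 (to #2); all others are ≤ 6.
With {#1} the worst case is 7.
With {#3} the worst case is 7.
No size-1 selection achieves below 6.

6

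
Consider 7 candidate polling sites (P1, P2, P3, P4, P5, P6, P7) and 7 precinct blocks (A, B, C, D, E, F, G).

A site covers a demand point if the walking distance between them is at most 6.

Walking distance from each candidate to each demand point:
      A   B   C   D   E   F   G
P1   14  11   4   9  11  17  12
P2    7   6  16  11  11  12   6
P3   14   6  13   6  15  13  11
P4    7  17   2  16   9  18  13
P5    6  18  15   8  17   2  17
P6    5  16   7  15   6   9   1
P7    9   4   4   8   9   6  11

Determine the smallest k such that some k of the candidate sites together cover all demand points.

3

Coverage sets (demand points within 6 of each site):
  P1: {C}
  P2: {B, G}
  P3: {B, D}
  P4: {C}
  P5: {A, F}
  P6: {A, E, G}
  P7: {B, C, F}
No 2 sites suffice: every size-2 union leaves at least one demand point uncovered.
But {P3, P6, P7} covers everything, so the minimum is 3.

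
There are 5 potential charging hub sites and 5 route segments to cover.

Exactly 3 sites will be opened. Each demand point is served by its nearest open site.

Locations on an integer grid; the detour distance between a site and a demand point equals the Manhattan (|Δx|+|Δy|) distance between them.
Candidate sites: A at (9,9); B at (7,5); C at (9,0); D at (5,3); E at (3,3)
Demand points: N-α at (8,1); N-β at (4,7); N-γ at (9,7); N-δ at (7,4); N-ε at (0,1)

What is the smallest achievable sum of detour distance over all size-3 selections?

17

Open {B, C, E}.
  N-α→C 2, N-β→B 5, N-γ→B 4, N-δ→B 1, N-ε→E 5  ⇒ total 17.
Compare {A, B, E}: total 18.
Compare {A, C, D}: total 19.
No size-3 selection does better; minimum is 17.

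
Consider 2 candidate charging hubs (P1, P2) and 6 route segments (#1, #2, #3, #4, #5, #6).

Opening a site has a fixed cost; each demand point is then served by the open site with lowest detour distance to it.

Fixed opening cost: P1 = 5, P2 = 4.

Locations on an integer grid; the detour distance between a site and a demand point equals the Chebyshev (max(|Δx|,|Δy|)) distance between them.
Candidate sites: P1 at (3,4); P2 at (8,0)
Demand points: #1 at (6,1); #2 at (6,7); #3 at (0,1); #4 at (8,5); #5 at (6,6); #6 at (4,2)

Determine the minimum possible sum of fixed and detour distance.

24

Open {P1}: assign each demand point to its cheapest open site.
  #1→P1 3, #2→P1 3, #3→P1 3, #4→P1 5, #5→P1 3, #6→P1 2
  detour distance 19, fixed 5 → total 24.
Compare {P1, P2}: detour distance 18 + fixed 9 = 27.
Compare {P2}: detour distance 32 + fixed 4 = 36.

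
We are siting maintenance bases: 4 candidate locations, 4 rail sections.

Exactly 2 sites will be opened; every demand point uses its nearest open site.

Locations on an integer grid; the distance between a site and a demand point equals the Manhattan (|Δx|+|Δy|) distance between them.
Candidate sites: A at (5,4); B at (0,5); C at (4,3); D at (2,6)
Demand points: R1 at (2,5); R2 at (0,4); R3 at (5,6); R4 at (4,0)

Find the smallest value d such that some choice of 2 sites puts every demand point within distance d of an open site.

Open {B, C}.
  Farthest demand point is R3 at distance 4 (to C); all others are ≤ 4.
With {C, D} the worst case is 4.
With {A, B} the worst case is 5.
No size-2 selection achieves below 4.

4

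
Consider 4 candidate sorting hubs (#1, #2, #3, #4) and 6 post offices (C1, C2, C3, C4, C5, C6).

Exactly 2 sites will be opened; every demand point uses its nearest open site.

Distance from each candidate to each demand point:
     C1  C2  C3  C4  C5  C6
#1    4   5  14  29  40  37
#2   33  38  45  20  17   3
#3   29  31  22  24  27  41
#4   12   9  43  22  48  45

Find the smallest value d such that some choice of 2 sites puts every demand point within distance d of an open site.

20

Open {#1, #2}.
  Farthest demand point is C4 at distance 20 (to #2); all others are ≤ 20.
With {#2, #3} the worst case is 31.
With {#1, #3} the worst case is 37.
No size-2 selection achieves below 20.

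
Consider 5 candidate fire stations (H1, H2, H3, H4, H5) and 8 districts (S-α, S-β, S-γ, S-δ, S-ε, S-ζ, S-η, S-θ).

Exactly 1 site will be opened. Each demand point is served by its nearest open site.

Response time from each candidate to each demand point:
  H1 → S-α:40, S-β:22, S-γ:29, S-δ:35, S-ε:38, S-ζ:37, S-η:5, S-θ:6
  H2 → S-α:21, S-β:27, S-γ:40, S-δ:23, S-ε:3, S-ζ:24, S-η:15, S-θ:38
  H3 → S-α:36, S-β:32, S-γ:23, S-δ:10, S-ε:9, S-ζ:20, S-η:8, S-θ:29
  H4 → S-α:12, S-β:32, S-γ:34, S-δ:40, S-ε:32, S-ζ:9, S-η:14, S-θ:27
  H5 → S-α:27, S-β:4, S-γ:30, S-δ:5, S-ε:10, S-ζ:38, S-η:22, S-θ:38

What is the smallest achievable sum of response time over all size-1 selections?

167

Open {H3}.
  S-α→H3 36, S-β→H3 32, S-γ→H3 23, S-δ→H3 10, S-ε→H3 9, S-ζ→H3 20, S-η→H3 8, S-θ→H3 29  ⇒ total 167.
Compare {H5}: total 174.
Compare {H2}: total 191.
No size-1 selection does better; minimum is 167.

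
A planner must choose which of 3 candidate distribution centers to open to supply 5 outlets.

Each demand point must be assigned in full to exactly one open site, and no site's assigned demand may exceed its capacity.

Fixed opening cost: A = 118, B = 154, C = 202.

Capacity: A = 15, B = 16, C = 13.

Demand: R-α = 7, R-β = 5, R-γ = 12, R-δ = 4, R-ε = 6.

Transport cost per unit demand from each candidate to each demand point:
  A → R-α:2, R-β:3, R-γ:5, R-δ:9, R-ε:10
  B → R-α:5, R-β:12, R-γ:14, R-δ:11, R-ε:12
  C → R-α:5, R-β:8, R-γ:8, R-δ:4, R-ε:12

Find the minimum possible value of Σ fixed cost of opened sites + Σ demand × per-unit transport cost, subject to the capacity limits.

697

Open {A, B, C}; cheapest assignment that respects the capacities:
  A (cap 15, load 12): R-γ — cost 12×5 = 60
  B (cap 16, load 13): R-α, R-ε — cost 7×5 + 6×12 = 107
  C (cap 13, load 9): R-β, R-δ — cost 5×8 + 4×4 = 56
  Shipping 223, fixed 474 → total 697.
  Any other capacity-feasible assignment to {A, B, C} ships for at least 223.
Total demand is 34 and no other set of sites has combined capacity ≥ 34, so {A, B, C} is the only feasible choice of open sites. Minimum: 697.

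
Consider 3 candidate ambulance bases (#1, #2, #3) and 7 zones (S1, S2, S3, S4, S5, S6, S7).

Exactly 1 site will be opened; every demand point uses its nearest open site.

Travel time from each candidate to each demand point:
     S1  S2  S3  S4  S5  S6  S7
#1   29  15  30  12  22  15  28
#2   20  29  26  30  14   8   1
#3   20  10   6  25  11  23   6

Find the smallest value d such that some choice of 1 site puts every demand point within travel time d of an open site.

25

Open {#3}.
  Farthest demand point is S4 at travel time 25 (to #3); all others are ≤ 25.
With {#1} the worst case is 30.
With {#2} the worst case is 30.
No size-1 selection achieves below 25.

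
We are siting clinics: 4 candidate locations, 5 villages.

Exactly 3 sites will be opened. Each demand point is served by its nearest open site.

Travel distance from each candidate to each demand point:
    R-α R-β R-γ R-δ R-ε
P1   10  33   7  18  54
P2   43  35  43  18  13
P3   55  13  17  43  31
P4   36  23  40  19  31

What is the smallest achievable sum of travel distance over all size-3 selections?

61

Open {P1, P2, P3}.
  R-α→P1 10, R-β→P3 13, R-γ→P1 7, R-δ→P1 18, R-ε→P2 13  ⇒ total 61.
Compare {P1, P2, P4}: total 71.
Compare {P1, P3, P4}: total 79.
No size-3 selection does better; minimum is 61.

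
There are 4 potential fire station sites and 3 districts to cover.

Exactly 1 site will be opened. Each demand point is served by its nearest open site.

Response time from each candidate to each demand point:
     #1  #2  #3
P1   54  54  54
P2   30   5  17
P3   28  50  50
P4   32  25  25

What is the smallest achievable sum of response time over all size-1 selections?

Open {P2}.
  #1→P2 30, #2→P2 5, #3→P2 17  ⇒ total 52.
Compare {P4}: total 82.
Compare {P3}: total 128.
No size-1 selection does better; minimum is 52.

52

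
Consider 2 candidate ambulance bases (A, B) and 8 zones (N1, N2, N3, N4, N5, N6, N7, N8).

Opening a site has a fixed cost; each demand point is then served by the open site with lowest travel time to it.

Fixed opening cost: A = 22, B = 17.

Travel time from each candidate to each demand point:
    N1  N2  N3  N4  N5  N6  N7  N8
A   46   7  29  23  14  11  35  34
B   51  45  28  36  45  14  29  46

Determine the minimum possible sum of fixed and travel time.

221

Open {A}: assign each demand point to its cheapest open site.
  N1→A 46, N2→A 7, N3→A 29, N4→A 23, N5→A 14, N6→A 11, N7→A 35, N8→A 34
  travel time 199, fixed 22 → total 221.
Compare {A, B}: travel time 192 + fixed 39 = 231.
Compare {B}: travel time 294 + fixed 17 = 311.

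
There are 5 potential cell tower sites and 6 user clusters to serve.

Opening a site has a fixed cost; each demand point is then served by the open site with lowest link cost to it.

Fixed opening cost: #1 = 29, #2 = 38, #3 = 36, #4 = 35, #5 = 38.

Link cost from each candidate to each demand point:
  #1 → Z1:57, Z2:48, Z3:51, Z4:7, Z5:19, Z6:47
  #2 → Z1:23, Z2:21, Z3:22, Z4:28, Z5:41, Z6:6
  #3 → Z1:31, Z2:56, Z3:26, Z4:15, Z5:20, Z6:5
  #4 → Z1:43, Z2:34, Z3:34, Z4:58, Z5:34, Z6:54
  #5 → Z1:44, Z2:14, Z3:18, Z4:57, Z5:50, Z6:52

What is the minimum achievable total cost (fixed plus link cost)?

Open {#1, #2}: assign each demand point to its cheapest open site.
  Z1→#2 23, Z2→#2 21, Z3→#2 22, Z4→#1 7, Z5→#1 19, Z6→#2 6
  link cost 98, fixed 67 → total 165.
Compare {#3, #5}: link cost 103 + fixed 74 = 177.
Compare {#2}: link cost 141 + fixed 38 = 179.
Compare {#2, #3}: link cost 106 + fixed 74 = 180.
All other subsets cost ≥ 177. Minimum total cost: 165.

165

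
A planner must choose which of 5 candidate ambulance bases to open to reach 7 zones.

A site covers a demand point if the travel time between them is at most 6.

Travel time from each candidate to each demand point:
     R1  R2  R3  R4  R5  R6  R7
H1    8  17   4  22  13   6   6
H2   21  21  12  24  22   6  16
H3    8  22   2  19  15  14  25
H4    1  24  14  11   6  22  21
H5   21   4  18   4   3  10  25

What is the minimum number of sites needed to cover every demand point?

Coverage sets (demand points within 6 of each site):
  H1: {R3, R6, R7}
  H2: {R6}
  H3: {R3}
  H4: {R1, R5}
  H5: {R2, R4, R5}
No 2 sites suffice: every size-2 union leaves at least one demand point uncovered.
But {H1, H4, H5} covers everything, so the minimum is 3.

3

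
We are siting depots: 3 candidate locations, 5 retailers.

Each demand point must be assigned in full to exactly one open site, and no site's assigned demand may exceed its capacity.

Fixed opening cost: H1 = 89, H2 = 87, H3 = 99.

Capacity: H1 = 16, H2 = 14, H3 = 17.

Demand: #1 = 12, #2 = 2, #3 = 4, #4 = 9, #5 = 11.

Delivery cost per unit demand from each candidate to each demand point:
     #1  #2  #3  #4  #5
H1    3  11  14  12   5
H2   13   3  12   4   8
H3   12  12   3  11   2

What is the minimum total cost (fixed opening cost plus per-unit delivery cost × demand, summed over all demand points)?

Open {H1, H2, H3}; cheapest assignment that respects the capacities:
  H1 (cap 16, load 12): #1 — cost 12×3 = 36
  H2 (cap 14, load 11): #2, #4 — cost 2×3 + 9×4 = 42
  H3 (cap 17, load 15): #3, #5 — cost 4×3 + 11×2 = 34
  Shipping 112, fixed 275 → total 387.
  Any other capacity-feasible assignment to {H1, H2, H3} ships for at least 112.
Total demand is 38 and no other set of sites has combined capacity ≥ 38, so {H1, H2, H3} is the only feasible choice of open sites. Minimum: 387.

387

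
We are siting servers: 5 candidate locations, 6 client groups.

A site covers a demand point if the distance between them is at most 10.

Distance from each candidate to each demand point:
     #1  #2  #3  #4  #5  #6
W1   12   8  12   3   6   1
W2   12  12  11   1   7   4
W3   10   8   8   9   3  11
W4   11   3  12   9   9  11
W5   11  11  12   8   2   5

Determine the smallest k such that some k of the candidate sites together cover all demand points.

2

Coverage sets (demand points within 10 of each site):
  W1: {#2, #4, #5, #6}
  W2: {#4, #5, #6}
  W3: {#1, #2, #3, #4, #5}
  W4: {#2, #4, #5}
  W5: {#4, #5, #6}
No single site covers all 6 demand points.
But {W1, W3} covers everything, so the minimum is 2.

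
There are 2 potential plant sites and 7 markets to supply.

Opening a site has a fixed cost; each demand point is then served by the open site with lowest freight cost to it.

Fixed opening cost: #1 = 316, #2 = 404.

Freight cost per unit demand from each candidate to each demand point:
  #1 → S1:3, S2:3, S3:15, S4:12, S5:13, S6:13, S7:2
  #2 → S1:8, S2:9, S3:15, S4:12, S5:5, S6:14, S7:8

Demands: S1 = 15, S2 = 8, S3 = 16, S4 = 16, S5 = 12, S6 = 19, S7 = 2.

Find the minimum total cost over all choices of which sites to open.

1224

Open {#1}: assign each demand point to its cheapest open site.
  S1→#1 15×3=45, S2→#1 8×3=24, S3→#1 16×15=240, S4→#1 16×12=192, S5→#1 12×13=156, S6→#1 19×13=247, S7→#1 2×2=4
  freight cost 908, fixed 316 → total 1224.
Compare {#2}: freight cost 966 + fixed 404 = 1370.
Compare {#1, #2}: freight cost 812 + fixed 720 = 1532.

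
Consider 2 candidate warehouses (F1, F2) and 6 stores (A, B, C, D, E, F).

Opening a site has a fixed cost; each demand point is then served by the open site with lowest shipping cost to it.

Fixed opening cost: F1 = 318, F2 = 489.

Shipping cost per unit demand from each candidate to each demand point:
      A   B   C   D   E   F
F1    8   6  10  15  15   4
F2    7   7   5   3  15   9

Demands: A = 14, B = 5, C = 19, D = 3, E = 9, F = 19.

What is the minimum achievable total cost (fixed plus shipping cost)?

906

Open {F1}: assign each demand point to its cheapest open site.
  A→F1 14×8=112, B→F1 5×6=30, C→F1 19×10=190, D→F1 3×15=45, E→F1 9×15=135, F→F1 19×4=76
  shipping cost 588, fixed 318 → total 906.
Compare {F2}: shipping cost 543 + fixed 489 = 1032.
Compare {F1, F2}: shipping cost 443 + fixed 807 = 1250.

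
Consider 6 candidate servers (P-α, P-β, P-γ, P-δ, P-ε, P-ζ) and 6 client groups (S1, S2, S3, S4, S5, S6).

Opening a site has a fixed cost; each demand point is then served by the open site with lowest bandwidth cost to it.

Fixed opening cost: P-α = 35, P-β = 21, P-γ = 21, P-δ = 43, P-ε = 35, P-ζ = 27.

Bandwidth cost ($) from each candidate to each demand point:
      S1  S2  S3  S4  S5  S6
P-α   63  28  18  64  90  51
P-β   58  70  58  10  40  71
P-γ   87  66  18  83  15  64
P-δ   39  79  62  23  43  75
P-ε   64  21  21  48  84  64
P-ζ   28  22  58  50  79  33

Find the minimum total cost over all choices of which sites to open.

195

Open {P-β, P-γ, P-ζ}: assign each demand point to its cheapest open site.
  S1→P-ζ 28, S2→P-ζ 22, S3→P-γ 18, S4→P-β 10, S5→P-γ 15, S6→P-ζ 33
  bandwidth cost 126, fixed 69 → total 195.
Compare {P-γ, P-ζ}: bandwidth cost 166 + fixed 48 = 214.
Compare {P-β, P-γ, P-ε, P-ζ}: bandwidth cost 125 + fixed 104 = 229.
Compare {P-γ, P-δ, P-ζ}: bandwidth cost 139 + fixed 91 = 230.
All other subsets cost ≥ 214. Minimum total cost: 195.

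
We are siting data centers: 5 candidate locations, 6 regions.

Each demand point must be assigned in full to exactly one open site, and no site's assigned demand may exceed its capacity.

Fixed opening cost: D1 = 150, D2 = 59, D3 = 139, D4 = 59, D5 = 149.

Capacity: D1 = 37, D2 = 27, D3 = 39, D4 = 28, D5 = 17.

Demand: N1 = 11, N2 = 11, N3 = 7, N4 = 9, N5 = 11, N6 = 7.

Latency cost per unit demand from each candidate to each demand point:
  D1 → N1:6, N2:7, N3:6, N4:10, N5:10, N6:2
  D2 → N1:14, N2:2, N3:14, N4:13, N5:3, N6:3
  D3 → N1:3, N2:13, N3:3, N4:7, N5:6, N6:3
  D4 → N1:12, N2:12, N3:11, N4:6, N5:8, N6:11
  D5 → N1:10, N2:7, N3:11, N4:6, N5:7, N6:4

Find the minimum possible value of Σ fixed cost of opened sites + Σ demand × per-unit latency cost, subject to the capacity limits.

Open {D2, D3}; cheapest assignment that respects the capacities:
  D2 (cap 27, load 22): N2, N5 — cost 11×2 + 11×3 = 55
  D3 (cap 39, load 34): N1, N3, N4, N6 — cost 11×3 + 7×3 + 9×7 + 7×3 = 138
  Shipping 193, fixed 198 → total 391.
  Any other capacity-feasible assignment to {D2, D3} ships for at least 193.
Compare {D2, D3, D4}: its best feasible assignment gives total 441.
Compare {D1, D2}: its best feasible assignment gives total 476.
Every other set of open sites that can feasibly serve all demand totals ≥ 441 even under its best assignment. Minimum: 391.

391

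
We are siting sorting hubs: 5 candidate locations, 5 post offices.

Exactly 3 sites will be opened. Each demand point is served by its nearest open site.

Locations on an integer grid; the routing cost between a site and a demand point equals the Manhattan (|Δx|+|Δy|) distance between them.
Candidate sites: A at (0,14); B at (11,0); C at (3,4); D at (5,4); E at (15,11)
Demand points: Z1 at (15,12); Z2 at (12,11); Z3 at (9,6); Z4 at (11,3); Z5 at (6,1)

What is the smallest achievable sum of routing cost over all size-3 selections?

17

Open {B, D, E}.
  Z1→E 1, Z2→E 3, Z3→D 6, Z4→B 3, Z5→D 4  ⇒ total 17.
Compare {A, B, E}: total 21.
Compare {A, D, E}: total 21.
No size-3 selection does better; minimum is 17.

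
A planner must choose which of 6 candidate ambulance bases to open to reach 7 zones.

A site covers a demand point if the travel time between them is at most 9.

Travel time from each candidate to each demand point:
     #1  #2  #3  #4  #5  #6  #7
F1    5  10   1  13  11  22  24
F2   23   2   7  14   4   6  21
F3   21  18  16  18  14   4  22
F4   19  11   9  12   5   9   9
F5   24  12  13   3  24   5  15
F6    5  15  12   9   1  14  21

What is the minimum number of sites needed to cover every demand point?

Coverage sets (demand points within 9 of each site):
  F1: {#1, #3}
  F2: {#2, #3, #5, #6}
  F3: {#6}
  F4: {#3, #5, #6, #7}
  F5: {#4, #6}
  F6: {#1, #4, #5}
No 2 sites suffice: every size-2 union leaves at least one demand point uncovered.
But {F2, F4, F6} covers everything, so the minimum is 3.

3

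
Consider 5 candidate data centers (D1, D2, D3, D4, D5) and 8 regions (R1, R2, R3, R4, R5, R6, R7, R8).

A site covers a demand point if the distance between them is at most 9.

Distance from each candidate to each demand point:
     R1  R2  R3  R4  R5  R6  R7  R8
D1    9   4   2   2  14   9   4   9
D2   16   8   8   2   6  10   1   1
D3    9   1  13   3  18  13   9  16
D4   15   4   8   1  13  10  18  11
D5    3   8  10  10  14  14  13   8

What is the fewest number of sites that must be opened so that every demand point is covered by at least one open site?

2

Coverage sets (demand points within 9 of each site):
  D1: {R1, R2, R3, R4, R6, R7, R8}
  D2: {R2, R3, R4, R5, R7, R8}
  D3: {R1, R2, R4, R7}
  D4: {R2, R3, R4}
  D5: {R1, R2, R8}
No single site covers all 8 demand points.
But {D1, D2} covers everything, so the minimum is 2.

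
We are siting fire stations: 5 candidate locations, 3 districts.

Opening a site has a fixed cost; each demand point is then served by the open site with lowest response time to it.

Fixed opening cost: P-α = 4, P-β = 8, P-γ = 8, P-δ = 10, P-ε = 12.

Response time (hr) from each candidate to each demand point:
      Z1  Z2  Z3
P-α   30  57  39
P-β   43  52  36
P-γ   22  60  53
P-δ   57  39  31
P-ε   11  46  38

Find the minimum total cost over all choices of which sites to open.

103

Open {P-δ, P-ε}: assign each demand point to its cheapest open site.
  Z1→P-ε 11, Z2→P-δ 39, Z3→P-δ 31
  response time 81, fixed 22 → total 103.
Compare {P-ε}: response time 95 + fixed 12 = 107.
Compare {P-α, P-δ, P-ε}: response time 81 + fixed 26 = 107.
Compare {P-γ, P-δ}: response time 92 + fixed 18 = 110.
All other subsets cost ≥ 107. Minimum total cost: 103.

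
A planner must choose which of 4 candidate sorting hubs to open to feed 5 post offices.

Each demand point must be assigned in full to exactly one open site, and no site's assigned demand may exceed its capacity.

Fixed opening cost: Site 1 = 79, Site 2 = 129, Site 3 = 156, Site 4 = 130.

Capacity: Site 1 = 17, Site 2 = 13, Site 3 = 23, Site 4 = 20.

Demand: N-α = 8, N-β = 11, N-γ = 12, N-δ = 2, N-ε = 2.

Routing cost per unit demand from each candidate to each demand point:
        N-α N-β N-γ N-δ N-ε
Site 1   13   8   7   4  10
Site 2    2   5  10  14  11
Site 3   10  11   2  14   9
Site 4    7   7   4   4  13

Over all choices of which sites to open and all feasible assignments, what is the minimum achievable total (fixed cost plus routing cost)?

429

Open {Site 1, Site 4}; cheapest assignment that respects the capacities:
  Site 1 (cap 17, load 15): N-β, N-δ, N-ε — cost 11×8 + 2×4 + 2×10 = 116
  Site 4 (cap 20, load 20): N-α, N-γ — cost 8×7 + 12×4 = 104
  Shipping 220, fixed 209 → total 429.
  Any other capacity-feasible assignment to {Site 1, Site 4} ships for at least 220.
Compare {Site 1, Site 3}: its best feasible assignment gives total 453.
Compare {Site 3, Site 4}: its best feasible assignment gives total 489.
Every other set of open sites that can feasibly serve all demand totals ≥ 453 even under its best assignment. Minimum: 429.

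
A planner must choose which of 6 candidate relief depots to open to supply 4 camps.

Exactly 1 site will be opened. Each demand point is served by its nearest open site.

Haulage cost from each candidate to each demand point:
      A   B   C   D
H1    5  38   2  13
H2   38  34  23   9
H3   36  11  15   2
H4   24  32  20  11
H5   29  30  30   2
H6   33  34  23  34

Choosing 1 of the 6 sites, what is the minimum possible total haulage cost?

58

Open {H1}.
  A→H1 5, B→H1 38, C→H1 2, D→H1 13  ⇒ total 58.
Compare {H3}: total 64.
Compare {H4}: total 87.
No size-1 selection does better; minimum is 58.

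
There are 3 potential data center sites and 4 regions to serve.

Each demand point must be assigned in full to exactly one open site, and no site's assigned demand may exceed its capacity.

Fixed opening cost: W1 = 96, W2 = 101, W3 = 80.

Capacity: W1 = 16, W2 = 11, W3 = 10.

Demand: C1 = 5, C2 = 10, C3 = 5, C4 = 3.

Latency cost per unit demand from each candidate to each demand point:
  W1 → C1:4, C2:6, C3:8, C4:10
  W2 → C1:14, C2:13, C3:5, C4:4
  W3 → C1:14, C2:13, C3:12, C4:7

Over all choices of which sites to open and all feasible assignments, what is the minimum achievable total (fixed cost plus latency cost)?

Open {W1, W2}; cheapest assignment that respects the capacities:
  W1 (cap 16, load 15): C1, C2 — cost 5×4 + 10×6 = 80
  W2 (cap 11, load 8): C3, C4 — cost 5×5 + 3×4 = 37
  Shipping 117, fixed 197 → total 314.
  Any other capacity-feasible assignment to {W1, W2} ships for at least 117.
Compare {W1, W3}: its best feasible assignment gives total 337.
Compare {W1, W2, W3}: its best feasible assignment gives total 394.
Every other set of open sites that can feasibly serve all demand totals ≥ 337 even under its best assignment. Minimum: 314.

314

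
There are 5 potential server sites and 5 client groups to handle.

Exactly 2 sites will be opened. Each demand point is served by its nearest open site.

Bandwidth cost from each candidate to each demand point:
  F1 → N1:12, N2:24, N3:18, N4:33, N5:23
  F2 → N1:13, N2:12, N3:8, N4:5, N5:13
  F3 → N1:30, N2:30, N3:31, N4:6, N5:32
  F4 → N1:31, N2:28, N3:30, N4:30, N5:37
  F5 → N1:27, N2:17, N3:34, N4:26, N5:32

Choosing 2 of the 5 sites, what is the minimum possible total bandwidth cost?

Open {F1, F2}.
  N1→F1 12, N2→F2 12, N3→F2 8, N4→F2 5, N5→F2 13  ⇒ total 50.
Compare {F2, F3}: total 51.
Compare {F2, F4}: total 51.
No size-2 selection does better; minimum is 50.

50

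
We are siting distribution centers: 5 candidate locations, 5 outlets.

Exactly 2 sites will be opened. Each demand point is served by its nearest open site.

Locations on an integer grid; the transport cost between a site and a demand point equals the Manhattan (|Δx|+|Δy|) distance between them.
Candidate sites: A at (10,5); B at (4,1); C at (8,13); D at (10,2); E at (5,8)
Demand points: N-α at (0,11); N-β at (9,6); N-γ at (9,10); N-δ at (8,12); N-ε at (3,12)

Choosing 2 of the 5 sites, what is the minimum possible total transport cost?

Open {A, C}.
  N-α→C 10, N-β→A 2, N-γ→C 4, N-δ→C 1, N-ε→C 6  ⇒ total 23.
Compare {C, E}: total 25.
Compare {C, D}: total 26.
No size-2 selection does better; minimum is 23.

23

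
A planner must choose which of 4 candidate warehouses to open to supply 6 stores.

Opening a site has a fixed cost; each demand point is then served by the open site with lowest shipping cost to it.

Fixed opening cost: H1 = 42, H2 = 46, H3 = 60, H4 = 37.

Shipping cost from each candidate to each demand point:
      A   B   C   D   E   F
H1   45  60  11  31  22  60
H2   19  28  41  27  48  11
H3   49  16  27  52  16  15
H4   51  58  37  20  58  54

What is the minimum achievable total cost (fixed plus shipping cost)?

Open {H1, H2}: assign each demand point to its cheapest open site.
  A→H2 19, B→H2 28, C→H1 11, D→H2 27, E→H1 22, F→H2 11
  shipping cost 118, fixed 88 → total 206.
Compare {H2}: shipping cost 174 + fixed 46 = 220.
Compare {H2, H3}: shipping cost 116 + fixed 106 = 222.
Compare {H3}: shipping cost 175 + fixed 60 = 235.
All other subsets cost ≥ 220. Minimum total cost: 206.

206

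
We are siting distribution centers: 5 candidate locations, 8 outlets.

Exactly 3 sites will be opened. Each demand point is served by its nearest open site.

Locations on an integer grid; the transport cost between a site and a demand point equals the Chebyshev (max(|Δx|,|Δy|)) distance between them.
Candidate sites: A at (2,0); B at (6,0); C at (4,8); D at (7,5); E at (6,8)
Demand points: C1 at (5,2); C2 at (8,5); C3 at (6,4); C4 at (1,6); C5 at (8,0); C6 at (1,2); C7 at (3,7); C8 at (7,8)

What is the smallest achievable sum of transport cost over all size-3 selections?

Open {B, C, D}.
  C1→B 2, C2→D 1, C3→D 1, C4→C 3, C5→B 2, C6→B 5, C7→C 1, C8→C 3  ⇒ total 18.
Compare {A, C, D}: total 19.
Compare {B, D, E}: total 20.
No size-3 selection does better; minimum is 18.

18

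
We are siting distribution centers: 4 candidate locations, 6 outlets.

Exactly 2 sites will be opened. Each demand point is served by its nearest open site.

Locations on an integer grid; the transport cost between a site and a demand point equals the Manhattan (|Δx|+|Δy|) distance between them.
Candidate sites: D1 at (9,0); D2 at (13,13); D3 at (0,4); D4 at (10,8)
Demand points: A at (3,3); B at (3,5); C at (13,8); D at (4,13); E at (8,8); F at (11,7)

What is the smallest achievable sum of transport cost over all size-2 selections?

26

Open {D3, D4}.
  A→D3 4, B→D3 4, C→D4 3, D→D4 11, E→D4 2, F→D4 2  ⇒ total 26.
Compare {D1, D4}: total 37.
Compare {D2, D4}: total 38.
No size-2 selection does better; minimum is 26.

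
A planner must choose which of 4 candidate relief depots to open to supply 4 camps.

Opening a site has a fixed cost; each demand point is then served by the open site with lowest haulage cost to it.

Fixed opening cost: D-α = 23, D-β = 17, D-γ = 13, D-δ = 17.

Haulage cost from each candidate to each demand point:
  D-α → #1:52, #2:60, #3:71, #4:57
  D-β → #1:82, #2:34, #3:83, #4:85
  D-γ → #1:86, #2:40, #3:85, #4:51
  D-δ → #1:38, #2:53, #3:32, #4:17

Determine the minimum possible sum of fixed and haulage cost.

155

Open {D-β, D-δ}: assign each demand point to its cheapest open site.
  #1→D-δ 38, #2→D-β 34, #3→D-δ 32, #4→D-δ 17
  haulage cost 121, fixed 34 → total 155.
Compare {D-δ}: haulage cost 140 + fixed 17 = 157.
Compare {D-γ, D-δ}: haulage cost 127 + fixed 30 = 157.
Compare {D-β, D-γ, D-δ}: haulage cost 121 + fixed 47 = 168.
All other subsets cost ≥ 157. Minimum total cost: 155.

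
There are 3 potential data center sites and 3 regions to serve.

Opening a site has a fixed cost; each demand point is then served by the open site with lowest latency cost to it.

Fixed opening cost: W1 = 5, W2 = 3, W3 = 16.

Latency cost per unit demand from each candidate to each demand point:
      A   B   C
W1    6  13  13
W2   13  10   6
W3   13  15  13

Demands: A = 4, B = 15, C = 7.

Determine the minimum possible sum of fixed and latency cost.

224

Open {W1, W2}: assign each demand point to its cheapest open site.
  A→W1 4×6=24, B→W2 15×10=150, C→W2 7×6=42
  latency cost 216, fixed 8 → total 224.
Compare {W1, W2, W3}: latency cost 216 + fixed 24 = 240.
Compare {W2}: latency cost 244 + fixed 3 = 247.
Compare {W2, W3}: latency cost 244 + fixed 19 = 263.
All other subsets cost ≥ 240. Minimum total cost: 224.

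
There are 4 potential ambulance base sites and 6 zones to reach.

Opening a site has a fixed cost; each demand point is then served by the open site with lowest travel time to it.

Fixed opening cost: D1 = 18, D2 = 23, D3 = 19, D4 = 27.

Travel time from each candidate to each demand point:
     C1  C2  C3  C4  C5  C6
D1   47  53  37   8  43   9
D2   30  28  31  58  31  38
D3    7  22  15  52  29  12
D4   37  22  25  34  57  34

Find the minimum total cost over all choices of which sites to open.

Open {D1, D3}: assign each demand point to its cheapest open site.
  C1→D3 7, C2→D3 22, C3→D3 15, C4→D1 8, C5→D3 29, C6→D1 9
  travel time 90, fixed 37 → total 127.
Compare {D1, D2, D3}: travel time 90 + fixed 60 = 150.
Compare {D1, D3, D4}: travel time 90 + fixed 64 = 154.
Compare {D3}: travel time 137 + fixed 19 = 156.
All other subsets cost ≥ 150. Minimum total cost: 127.

127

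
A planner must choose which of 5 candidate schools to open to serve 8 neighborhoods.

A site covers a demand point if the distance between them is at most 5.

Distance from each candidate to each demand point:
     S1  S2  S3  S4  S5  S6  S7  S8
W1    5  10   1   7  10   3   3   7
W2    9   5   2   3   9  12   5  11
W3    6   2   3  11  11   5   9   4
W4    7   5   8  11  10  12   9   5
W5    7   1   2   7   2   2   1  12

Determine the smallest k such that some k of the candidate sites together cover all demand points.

4

Coverage sets (demand points within 5 of each site):
  W1: {S1, S3, S6, S7}
  W2: {S2, S3, S4, S7}
  W3: {S2, S3, S6, S8}
  W4: {S2, S8}
  W5: {S2, S3, S5, S6, S7}
No 3 sites suffice: every size-3 union leaves at least one demand point uncovered.
But {W1, W2, W3, W5} covers everything, so the minimum is 4.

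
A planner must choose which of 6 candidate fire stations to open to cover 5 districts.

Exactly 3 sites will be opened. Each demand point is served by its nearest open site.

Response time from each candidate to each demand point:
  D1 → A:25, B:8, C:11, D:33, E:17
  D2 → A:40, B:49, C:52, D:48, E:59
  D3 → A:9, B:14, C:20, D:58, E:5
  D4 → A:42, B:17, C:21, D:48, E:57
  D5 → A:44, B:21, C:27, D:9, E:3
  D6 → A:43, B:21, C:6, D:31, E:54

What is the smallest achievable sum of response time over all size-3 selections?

40

Open {D1, D3, D5}.
  A→D3 9, B→D1 8, C→D1 11, D→D5 9, E→D5 3  ⇒ total 40.
Compare {D3, D5, D6}: total 41.
Compare {D1, D5, D6}: total 51.
No size-3 selection does better; minimum is 40.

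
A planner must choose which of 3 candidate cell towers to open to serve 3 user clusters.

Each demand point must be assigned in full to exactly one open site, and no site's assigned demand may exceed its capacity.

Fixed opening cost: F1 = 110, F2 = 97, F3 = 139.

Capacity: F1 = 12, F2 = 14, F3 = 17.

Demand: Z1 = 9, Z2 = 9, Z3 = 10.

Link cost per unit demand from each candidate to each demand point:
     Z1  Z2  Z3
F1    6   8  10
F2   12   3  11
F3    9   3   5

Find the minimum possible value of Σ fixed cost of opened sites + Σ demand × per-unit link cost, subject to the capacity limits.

Open {F1, F2, F3}; cheapest assignment that respects the capacities:
  F1 (cap 12, load 9): Z1 — cost 9×6 = 54
  F2 (cap 14, load 9): Z2 — cost 9×3 = 27
  F3 (cap 17, load 10): Z3 — cost 10×5 = 50
  Shipping 131, fixed 346 → total 477.
  Any other capacity-feasible assignment to {F1, F2, F3} ships for at least 131.
Total demand is 28; every other set of sites either has combined capacity below 28 or cannot fit the demands without splitting one across sites, so {F1, F2, F3} is the only feasible choice of open sites. Minimum: 477.

477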